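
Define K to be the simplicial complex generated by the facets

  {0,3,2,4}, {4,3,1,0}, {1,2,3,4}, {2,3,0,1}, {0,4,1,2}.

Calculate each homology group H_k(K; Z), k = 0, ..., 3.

Take the total order 0 < 1 < 2 < 3 < 4 on the vertex set. Then K (dimension 3) consists of the simplices:

  0-simplices (5): [0], [1], [2], [3], [4]
  1-simplices (10): [0,1], [0,2], [0,3], [0,4], [1,2], [1,3], [1,4], [2,3], [2,4], [3,4]
  2-simplices (10): [0,1,2], [0,1,3], [0,1,4], [0,2,3], [0,2,4], [0,3,4], [1,2,3], [1,2,4], [1,3,4], [2,3,4]
  3-simplices (5): [0,1,2,3], [0,1,2,4], [0,1,3,4], [0,2,3,4], [1,2,3,4]

Hence C_0 ≅ Z^5, C_1 ≅ Z^10, C_2 ≅ Z^10, C_3 ≅ Z^5.

Boundary ∂_1: C_1 → C_0 maps an edge to its endpoints' difference, ∂[p,q] = q − p. For instance
  ∂[0,3] = [3] − [0].
The resulting 5×10 matrix has rank 4, and its Smith normal form has invariant factors (1,1,1,1).

Boundary ∂_2: C_2 → C_1 sends each 2-simplex [p,q,r] to [q,r] − [p,r] + [p,q]. For instance
  ∂[0,3,4] = [3,4] − [0,4] + [0,3],
  ∂[1,2,3] = [2,3] − [1,3] + [1,2].
As a 10×10 matrix over Z this has rank 6, with invariant factors (1,1,1,1,1,1).

The boundary map ∂_3: C_3 → C_2 sends each 3-simplex σ to the alternating sum Σ_i (−1)^i (σ with its i-th vertex removed). For instance
  ∂[1,2,3,4] = [2,3,4] − [1,3,4] + [1,2,4] − [1,2,3],
  ∂[0,1,3,4] = [1,3,4] − [0,3,4] + [0,1,4] − [0,1,3].
This gives a 10×5 integer matrix of rank 4; reducing to Smith normal form yields diagonal entries (1,1,1,1).

Reading off H_k = ker ∂_k / im ∂_{k+1}:

  H_0: rank C_0 − rank ∂_1 = 5 − 4 = 1, and the invariant factors of ∂_1 are all 1, so H_0 = Z.
  H_1: rank ker ∂_1 − rank ∂_2 = (10 − 4) − 6 = 0, and the invariant factors of ∂_2 are all 1, so H_1 = 0.
  H_2: rank ker ∂_2 − rank ∂_3 = (10 − 6) − 4 = 0, and the invariant factors of ∂_3 are all 1, so H_2 = 0.
  H_3: rank ker ∂_3 − rank ∂_4 = (5 − 4) − 0 = 1, and there is no ∂_4, so H_3 = Z.

(K is a triangulation of the 3-sphere S^3.)

H_0 ≅ Z,  H_1 = 0,  H_2 = 0,  H_3 ≅ Z.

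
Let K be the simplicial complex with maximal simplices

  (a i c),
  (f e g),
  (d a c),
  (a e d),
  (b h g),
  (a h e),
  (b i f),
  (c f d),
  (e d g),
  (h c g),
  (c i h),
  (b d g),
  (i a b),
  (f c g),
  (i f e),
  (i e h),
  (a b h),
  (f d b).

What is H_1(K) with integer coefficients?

We work with the vertex ordering a < b < c < d < e < f < g < h < i. The simplices of K, each written with vertices in increasing order, are:

  0-simplices (9): a, b, c, d, e, f, g, h, i
  1-simplices (27): ab, ac, ad, ae, ah, ai, bd, bf, bg, bh, bi, cd, cf, cg, ch, ci, de, df, dg, ef, eg, eh, ei, fg, fi, gh, hi
  2-simplices (18): abh, abi, acd, aci, ade, aeh, bdf, bdg, bfi, bgh, cdf, cfg, cgh, chi, deg, efg, efi, ehi

Hence C_0 ≅ Z^9, C_1 ≅ Z^27, C_2 ≅ Z^18.

Boundary ∂_1: C_1 → C_0 sends each edge [p,q] (with p < q) to q − p. For instance
  ∂bf = f − b.
The resulting 9×27 matrix has rank 8, and its Smith normal form has invariant factors (1,1,1,1,1,1,1,1).

∂_2: C_2 → C_1 maps a triangle to the signed sum of its edges. For instance
  ∂bgh = gh − bh + bg,
  ∂chi = hi − ci + ch.
As a 27×18 matrix over Z this has rank 18, with invariant factors (1,1,1,1,1,1,1,1,1,1,1,1,1,1,1,1,1,2).

From H_k ≅ ker(∂_k) / im(∂_{k+1}) we obtain:

  H_1: rank ker ∂_1 − rank ∂_2 = (27 − 8) − 18 = 1, and ∂_2 has invariant factor 2 > 1, so H_1 ≅ Z × Z/2.

H_1 = Z × Z/2.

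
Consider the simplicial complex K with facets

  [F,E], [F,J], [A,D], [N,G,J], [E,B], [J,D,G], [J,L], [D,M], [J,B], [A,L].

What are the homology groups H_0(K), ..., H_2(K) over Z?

H_0 ≅ Z,  H_1 ≅ Z^2,  H_2 = 0.

K has 10 vertices, 13 edges, 2 triangles.
rank ∂_0 = 0, rank ∂_1 = 9 ⇒ b_0 = 10 − 0 − 9 = 1; all invariant factors of ∂_1 are 1 so no torsion. So H_0 ≅ Z.
rank ∂_1 = 9, rank ∂_2 = 2 ⇒ b_1 = 13 − 9 − 2 = 2; all invariant factors of ∂_2 are 1 so no torsion. So H_1 ≅ Z^2.
rank ∂_2 = 2, rank ∂_3 = 0 ⇒ b_2 = 2 − 2 − 0 = 0. So H_2 ≅ 0.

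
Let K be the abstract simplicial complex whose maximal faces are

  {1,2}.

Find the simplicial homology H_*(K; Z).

H_0 ≅ Z,  H_1 = 0.

We work with the vertex ordering 1 < 2. The simplices of K, each written with vertices in increasing order, are:

  0-simplices (2): [1], [2]
  1-simplices (1): [1,2]

giving chain groups C_0 ≅ Z^2, C_1 ≅ Z^1.

Boundary ∂_1: C_1 → C_0 is given by ∂[p,q] = [q] − [p]. For instance
  ∂[1,2] = [2] − [1].
The resulting 2×1 matrix has rank 1, and its Smith normal form has invariant factors (1).

Reading off H_k = ker ∂_k / im ∂_{k+1}:

  H_0: rank C_0 − rank ∂_1 = 2 − 1 = 1, and the invariant factors of ∂_1 are all 1, so H_0 = Z.
  H_1: rank ker ∂_1 − rank ∂_2 = (1 − 1) − 0 = 0, and there is no ∂_2, so H_1 = 0.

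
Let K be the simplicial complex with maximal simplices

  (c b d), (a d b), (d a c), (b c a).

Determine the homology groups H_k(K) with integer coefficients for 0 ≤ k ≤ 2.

H_0 ≅ Z,  H_1 = 0,  H_2 ≅ Z.

Take the total order a < b < c < d on the vertex set. Then K (dimension 2) consists of the simplices:

  0-simplices (4): a, b, c, d
  1-simplices (6): ab, ac, ad, bc, bd, cd
  2-simplices (4): abc, abd, acd, bcd

Hence C_0 ≅ Z^4, C_1 ≅ Z^6, C_2 ≅ Z^4.

Boundary ∂_1: C_1 → C_0 is given by ∂[p,q] = [q] − [p]. For instance
  ∂ad = d − a.
The 4×6 boundary matrix has rank 3 and Smith normal form diag(1,1,1).

The boundary map ∂_2: C_2 → C_1 sends each 2-simplex [p,q,r] to [q,r] − [p,r] + [p,q]. For instance
  ∂bcd = cd − bd + bc,
  ∂abd = bd − ad + ab.
This gives a 6×4 integer matrix of rank 3; reducing to Smith normal form yields diagonal entries (1,1,1).

From H_k ≅ ker(∂_k) / im(∂_{k+1}) we obtain:

  H_0: rank C_0 − rank ∂_1 = 4 − 3 = 1, and the invariant factors of ∂_1 are all 1, so H_0 ≅ Z.
  H_1: rank ker ∂_1 − rank ∂_2 = (6 − 3) − 3 = 0, and the invariant factors of ∂_2 are all 1, so H_1 ≅ 0.
  H_2: rank ker ∂_2 − rank ∂_3 = (4 − 3) − 0 = 1, and there is no ∂_3, so H_2 ≅ Z.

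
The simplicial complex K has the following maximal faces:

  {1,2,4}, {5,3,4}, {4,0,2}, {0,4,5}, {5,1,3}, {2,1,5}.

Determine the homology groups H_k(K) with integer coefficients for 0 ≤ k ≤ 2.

We work with the vertex ordering 0 < 1 < 2 < 3 < 4 < 5. The simplices of K, each written with vertices in increasing order, are:

  0-simplices (6): [0], [1], [2], [3], [4], [5]
  1-simplices (12): [0,2], [0,4], [0,5], [1,2], [1,3], [1,4], [1,5], [2,4], [2,5], [3,4], [3,5], [4,5]
  2-simplices (6): [0,2,4], [0,4,5], [1,2,4], [1,2,5], [1,3,5], [3,4,5]

so the chain groups are C_0 ≅ Z^6, C_1 ≅ Z^12, C_2 ≅ Z^6.

The boundary map ∂_1: C_1 → C_0 maps an edge to its endpoints' difference, ∂[p,q] = q − p. For instance
  ∂[1,4] = [4] − [1].
As a 6×12 matrix over Z this has rank 5, with invariant factors (1,1,1,1,1).

∂_2: C_2 → C_1 maps a triangle to the signed sum of its edges. For instance
  ∂[1,2,5] = [2,5] − [1,5] + [1,2],
  ∂[3,4,5] = [4,5] − [3,5] + [3,4].
As a 12×6 matrix over Z this has rank 6, with invariant factors (1,1,1,1,1,1).

From H_k ≅ ker(∂_k) / im(∂_{k+1}) we obtain:

  H_0: rank C_0 − rank ∂_1 = 6 − 5 = 1, and the invariant factors of ∂_1 are all 1, so H_0 ≅ Z.
  H_1: rank ker ∂_1 − rank ∂_2 = (12 − 5) − 6 = 1, and the invariant factors of ∂_2 are all 1, so H_1 ≅ Z.
  H_2: rank ker ∂_2 − rank ∂_3 = (6 − 6) − 0 = 0, and there is no ∂_3, so H_2 ≅ 0.

As a check, the Euler characteristic is 6 − 12 + 6 = 0, which agrees with 1 − 1 + 0 = 0.
(K is a triangulation of the cylinder S^1 x I.)

H_0 ≅ Z,  H_1 ≅ Z,  H_2 = 0.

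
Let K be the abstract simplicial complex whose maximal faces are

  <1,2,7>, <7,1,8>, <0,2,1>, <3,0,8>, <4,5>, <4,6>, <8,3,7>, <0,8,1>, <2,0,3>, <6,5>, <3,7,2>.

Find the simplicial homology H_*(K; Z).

H_0 = Z^2,  H_1 = Z,  H_2 = Z.

We work with the vertex ordering 0 < 1 < 2 < 3 < 4 < 5 < 6 < 7 < 8. The simplices of K, each written with vertices in increasing order, are:

  0-simplices (9): [0], [1], [2], [3], [4], [5], [6], [7], [8]
  1-simplices (15): [0,1], [0,2], [0,3], [0,8], [1,2], [1,7], [1,8], [2,3], [2,7], [3,7], [3,8], [4,5], [4,6], [5,6], [7,8]
  2-simplices (8): [0,1,2], [0,1,8], [0,2,3], [0,3,8], [1,2,7], [1,7,8], [2,3,7], [3,7,8]

giving chain groups C_0 ≅ Z^9, C_1 ≅ Z^15, C_2 ≅ Z^8.

The boundary map ∂_1: C_1 → C_0 is given by ∂[p,q] = [q] − [p]. For instance
  ∂[0,1] = [1] − [0].
The 9×15 boundary matrix has rank 7 and Smith normal form diag(1,1,1,1,1,1,1).

The boundary map ∂_2: C_2 → C_1 sends each 2-simplex [p,q,r] to [q,r] − [p,r] + [p,q]. For instance
  ∂[2,3,7] = [3,7] − [2,7] + [2,3],
  ∂[0,3,8] = [3,8] − [0,8] + [0,3].
As a 15×8 matrix over Z this has rank 7, with invariant factors (1,1,1,1,1,1,1).

Computing H_k = (kernel of ∂_k) / (image of ∂_{k+1}):

  H_0: rank C_0 − rank ∂_1 = 9 − 7 = 2, and the invariant factors of ∂_1 are all 1, so H_0 = Z^2.
  H_1: rank ker ∂_1 − rank ∂_2 = (15 − 7) − 7 = 1, and the invariant factors of ∂_2 are all 1, so H_1 = Z.
  H_2: rank ker ∂_2 − rank ∂_3 = (8 − 7) − 0 = 1, and there is no ∂_3, so H_2 = Z.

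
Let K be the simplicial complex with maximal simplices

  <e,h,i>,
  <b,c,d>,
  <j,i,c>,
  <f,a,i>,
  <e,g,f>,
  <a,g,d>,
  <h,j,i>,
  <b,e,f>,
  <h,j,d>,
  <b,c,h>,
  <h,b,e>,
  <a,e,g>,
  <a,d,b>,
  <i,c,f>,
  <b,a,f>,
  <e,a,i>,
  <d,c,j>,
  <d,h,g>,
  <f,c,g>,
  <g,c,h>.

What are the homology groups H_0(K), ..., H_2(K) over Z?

Take the total order a < b < c < d < e < f < g < h < i < j on the vertex set. Then K (dimension 2) consists of the simplices:

  0-simplices (10): a, b, c, d, e, f, g, h, i, j
  1-simplices (30): ab, ad, ae, af, ag, ai, bc, bd, be, bf, bh, cd, cf, cg, ch, ci, cj, dg, dh, dj, ef, eg, eh, ei, fg, fi, gh, hi, hj, ij
  2-simplices (20): abd, abf, adg, aeg, aei, afi, bcd, bch, bef, beh, cdj, cfg, cfi, cgh, cij, dgh, dhj, efg, ehi, hij

Hence C_0 ≅ Z^10, C_1 ≅ Z^30, C_2 ≅ Z^20.

Boundary ∂_1: C_1 → C_0 is given by ∂[p,q] = [q] − [p].
The resulting 10×30 matrix has rank 9, and its Smith normal form has invariant factors (1,1,1,1,1,1,1,1,1).

Boundary ∂_2: C_2 → C_1 maps a triangle to the signed sum of its edges. For instance
  ∂afi = fi − ai + af,
  ∂hij = ij − hj + hi.
As a 30×20 matrix over Z this has rank 20, with invariant factors (1,1,1,1,1,1,1,1,1,1,1,1,1,1,1,1,1,1,1,2).

Computing H_k = (kernel of ∂_k) / (image of ∂_{k+1}):

  H_0: rank C_0 − rank ∂_1 = 10 − 9 = 1, and the invariant factors of ∂_1 are all 1, so H_0 ≅ Z.
  H_1: rank ker ∂_1 − rank ∂_2 = (30 − 9) − 20 = 1, and ∂_2 has invariant factor 2 > 1, so H_1 ≅ Z ⊕ Z/2.
  H_2: rank ker ∂_2 − rank ∂_3 = (20 − 20) − 0 = 0, and there is no ∂_3, so H_2 ≅ 0.

As a check, the Euler characteristic is 10 − 30 + 20 = 0, which agrees with 1 − 1 + 0 = 0.

H_0 ≅ Z,  H_1 ≅ Z ⊕ Z/2,  H_2 = 0.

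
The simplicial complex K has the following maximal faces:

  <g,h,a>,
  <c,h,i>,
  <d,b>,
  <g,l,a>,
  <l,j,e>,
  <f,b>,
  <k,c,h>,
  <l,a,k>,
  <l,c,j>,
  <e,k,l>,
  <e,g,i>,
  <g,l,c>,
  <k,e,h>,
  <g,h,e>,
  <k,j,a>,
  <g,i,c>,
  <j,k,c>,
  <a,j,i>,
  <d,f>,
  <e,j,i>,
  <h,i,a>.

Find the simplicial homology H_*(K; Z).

H_0 = Z^2,  H_1 = Z^2 ⊕ Z/2Z,  H_2 = 0.

We work with the vertex ordering a < b < c < d < e < f < g < h < i < j < k < l. The simplices of K, each written with vertices in increasing order, are:

  0-simplices (12): a, b, c, d, e, f, g, h, i, j, k, l
  1-simplices (30): ag, ah, ai, aj, ak, al, bd, bf, cg, ch, ci, cj, ck, cl, df, eg, eh, ei, ej, ek, el, gh, gi, gl, hi, hk, ij, jk, jl, kl
  2-simplices (18): agh, agl, ahi, aij, ajk, akl, cgi, cgl, chi, chk, cjk, cjl, egh, egi, ehk, eij, ejl, ekl

so the chain groups are C_0 ≅ Z^12, C_1 ≅ Z^30, C_2 ≅ Z^18.

The boundary map ∂_1: C_1 → C_0 is given by ∂[p,q] = [q] − [p]. For instance
  ∂ek = k − e.
This gives a 12×30 integer matrix of rank 10; reducing to Smith normal form yields diagonal entries (1,1,1,1,1,1,1,1,1,1).

Boundary ∂_2: C_2 → C_1 sends each 2-simplex [p,q,r] to [q,r] − [p,r] + [p,q]. For instance
  ∂cgl = gl − cl + cg,
  ∂cgi = gi − ci + cg.
The resulting 30×18 matrix has rank 18, and its Smith normal form has invariant factors (1,1,1,1,1,1,1,1,1,1,1,1,1,1,1,1,1,2).

Now H_k = ker ∂_k / im ∂_{k+1}, so:

  H_0: rank C_0 − rank ∂_1 = 12 − 10 = 2, and the invariant factors of ∂_1 are all 1, so H_0 = Z^2.
  H_1: rank ker ∂_1 − rank ∂_2 = (30 − 10) − 18 = 2, and ∂_2 has invariant factor 2 > 1, so H_1 = Z^2 ⊕ Z/2Z.
  H_2: rank ker ∂_2 − rank ∂_3 = (18 − 18) − 0 = 0, and there is no ∂_3, so H_2 = 0.

As a check, the Euler characteristic is 12 − 30 + 18 = 0, which agrees with 2 − 2 + 0 = 0.
(K is a triangulation of the disjoint union of the Klein bottle and the circle S^1.)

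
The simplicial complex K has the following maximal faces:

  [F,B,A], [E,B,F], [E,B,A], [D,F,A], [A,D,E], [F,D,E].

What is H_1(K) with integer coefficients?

K has 5 vertices, 9 edges, 6 triangles.
rank ∂_1 = 4, rank ∂_2 = 5 ⇒ b_1 = 9 − 4 − 5 = 0; all invariant factors of ∂_2 are 1 so no torsion. So H_1 ≅ 0.

H_1 ≅ 0.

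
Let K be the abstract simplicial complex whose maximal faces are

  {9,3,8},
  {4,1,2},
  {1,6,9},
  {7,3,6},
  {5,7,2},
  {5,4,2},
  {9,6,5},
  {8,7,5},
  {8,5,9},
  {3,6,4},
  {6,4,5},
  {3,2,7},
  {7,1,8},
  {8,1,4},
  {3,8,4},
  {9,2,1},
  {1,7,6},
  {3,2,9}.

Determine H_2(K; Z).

H_2 = Z.

Take the total order 1 < 2 < 3 < 4 < 5 < 6 < 7 < 8 < 9 on the vertex set. Then K (dimension 2) consists of the simplices:

  0-simplices (9): [1], [2], [3], [4], [5], [6], [7], [8], [9]
  1-simplices (27): (27 of them)
  2-simplices (18): [1,2,4], [1,2,9], [1,4,8], [1,6,7], [1,6,9], [1,7,8], [2,3,7], [2,3,9], [2,4,5], [2,5,7], [3,4,6], [3,4,8], [3,6,7], [3,8,9], [4,5,6], [5,6,9], [5,7,8], [5,8,9]

Hence C_0 ≅ Z^9, C_1 ≅ Z^27, C_2 ≅ Z^18.

The boundary map ∂_1: C_1 → C_0 is given by ∂[p,q] = [q] − [p].
As a 9×27 matrix over Z this has rank 8, with invariant factors (1,1,1,1,1,1,1,1).

∂_2: C_2 → C_1 sends each 2-simplex [p,q,r] to [q,r] − [p,r] + [p,q]. For instance
  ∂[1,2,9] = [2,9] − [1,9] + [1,2],
  ∂[5,7,8] = [7,8] − [5,8] + [5,7].
As a 27×18 matrix over Z this has rank 17, with invariant factors (1,1,1,1,1,1,1,1,1,1,1,1,1,1,1,1,1).

Reading off H_k = ker ∂_k / im ∂_{k+1}:

  H_2: rank ker ∂_2 − rank ∂_3 = (18 − 17) − 0 = 1, and there is no ∂_3, so H_2 ≅ Z.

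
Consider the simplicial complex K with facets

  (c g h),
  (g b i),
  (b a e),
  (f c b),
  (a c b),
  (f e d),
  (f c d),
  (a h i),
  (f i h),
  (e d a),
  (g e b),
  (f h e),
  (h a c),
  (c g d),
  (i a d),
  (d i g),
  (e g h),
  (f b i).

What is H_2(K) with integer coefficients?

Take the total order a < b < c < d < e < f < g < h < i on the vertex set. Then K (dimension 2) consists of the simplices:

  0-simplices (9): a, b, c, d, e, f, g, h, i
  1-simplices (27): ab, ac, ad, ae, ah, ai, bc, be, bf, bg, bi, cd, cf, cg, ch, de, df, dg, di, ef, eg, eh, fh, fi, gh, gi, hi
  2-simplices (18): abc, abe, ach, ade, adi, ahi, bcf, beg, bfi, bgi, cdf, cdg, cgh, def, dgi, efh, egh, fhi

so the chain groups are C_0 ≅ Z^9, C_1 ≅ Z^27, C_2 ≅ Z^18.

The boundary map ∂_1: C_1 → C_0 sends each edge [p,q] (with p < q) to q − p. For instance
  ∂fh = h − f.
The resulting 9×27 matrix has rank 8, and its Smith normal form has invariant factors (1,1,1,1,1,1,1,1).

The boundary map ∂_2: C_2 → C_1 sends each 2-simplex [p,q,r] to [q,r] − [p,r] + [p,q]. For instance
  ∂ade = de − ae + ad,
  ∂abc = bc − ac + ab.
This gives a 27×18 integer matrix of rank 17; reducing to Smith normal form yields diagonal entries (1,1,1,1,1,1,1,1,1,1,1,1,1,1,1,1,1).

Now H_k = ker ∂_k / im ∂_{k+1}, so:

  H_2: rank ker ∂_2 − rank ∂_3 = (18 − 17) − 0 = 1, and there is no ∂_3, so H_2 ≅ Z.

H_2 = Z.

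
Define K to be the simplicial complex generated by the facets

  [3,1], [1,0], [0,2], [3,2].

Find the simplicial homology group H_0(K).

Order the vertices as 0 < 1 < 2 < 3. Listing each simplex with vertices in this order, K has dimension 1 with simplices:

  0-simplices (4): [0], [1], [2], [3]
  1-simplices (4): [0,1], [0,2], [1,3], [2,3]

so the chain groups are C_0 ≅ Z^4, C_1 ≅ Z^4.

∂_1: C_1 → C_0 sends each edge [p,q] (with p < q) to q − p. For instance
  ∂[1,3] = [3] − [1].
The resulting 4×4 matrix has rank 3, and its Smith normal form has invariant factors (1,1,1).

Now H_k = ker ∂_k / im ∂_{k+1}, so:

  H_0: rank C_0 − rank ∂_1 = 4 − 3 = 1, and the invariant factors of ∂_1 are all 1, so H_0 ≅ Z.

H_0 ≅ Z.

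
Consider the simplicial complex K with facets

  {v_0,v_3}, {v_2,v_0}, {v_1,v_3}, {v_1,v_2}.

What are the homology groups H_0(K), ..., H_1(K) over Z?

Take the total order v_0 < v_1 < v_2 < v_3 on the vertex set. Then K (dimension 1) consists of the simplices:

  0-simplices (4): [v_0], [v_1], [v_2], [v_3]
  1-simplices (4): [v_0,v_2], [v_0,v_3], [v_1,v_2], [v_1,v_3]

giving chain groups C_0 ≅ Z^4, C_1 ≅ Z^4.

∂_1: C_1 → C_0 maps an edge to its endpoints' difference, ∂[p,q] = q − p. For instance
  ∂[v_0,v_2] = [v_2] − [v_0].
This gives a 4×4 integer matrix of rank 3; reducing to Smith normal form yields diagonal entries (1,1,1).

From H_k ≅ ker(∂_k) / im(∂_{k+1}) we obtain:

  H_0: rank C_0 − rank ∂_1 = 4 − 3 = 1, and the invariant factors of ∂_1 are all 1, so H_0 = Z.
  H_1: rank ker ∂_1 − rank ∂_2 = (4 − 3) − 0 = 1, and there is no ∂_2, so H_1 = Z.

H_0 = Z,  H_1 = Z.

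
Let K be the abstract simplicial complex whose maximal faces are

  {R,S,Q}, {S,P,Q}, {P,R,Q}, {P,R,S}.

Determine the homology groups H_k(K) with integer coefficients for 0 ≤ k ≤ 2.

H_0 ≅ Z,  H_1 = 0,  H_2 ≅ Z.

Order the vertices as P < Q < R < S. Listing each simplex with vertices in this order, K has dimension 2 with simplices:

  0-simplices (4): P, Q, R, S
  1-simplices (6): PQ, PR, PS, QR, QS, RS
  2-simplices (4): PQR, PQS, PRS, QRS

so the chain groups are C_0 ≅ Z^4, C_1 ≅ Z^6, C_2 ≅ Z^4.

∂_1: C_1 → C_0 maps an edge to its endpoints' difference, ∂[p,q] = q − p.
The resulting 4×6 matrix has rank 3, and its Smith normal form has invariant factors (1,1,1).

∂_2: C_2 → C_1 acts by ∂[p,q,r] = [q,r] − [p,r] + [p,q]. For instance
  ∂PRS = RS − PS + PR,
  ∂PQR = QR − PR + PQ.
As a 6×4 matrix over Z this has rank 3, with invariant factors (1,1,1).

Computing H_k = (kernel of ∂_k) / (image of ∂_{k+1}):

  H_0: rank C_0 − rank ∂_1 = 4 − 3 = 1, and the invariant factors of ∂_1 are all 1, so H_0 = Z.
  H_1: rank ker ∂_1 − rank ∂_2 = (6 − 3) − 3 = 0, and the invariant factors of ∂_2 are all 1, so H_1 = 0.
  H_2: rank ker ∂_2 − rank ∂_3 = (4 − 3) − 0 = 1, and there is no ∂_3, so H_2 = Z.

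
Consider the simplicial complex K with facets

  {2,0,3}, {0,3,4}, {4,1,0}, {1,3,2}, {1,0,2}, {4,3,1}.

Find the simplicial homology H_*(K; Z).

H_0 ≅ Z,  H_1 = 0,  H_2 ≅ Z.

K has 5 vertices, 9 edges, 6 triangles.
rank ∂_0 = 0, rank ∂_1 = 4 ⇒ b_0 = 5 − 0 − 4 = 1; all invariant factors of ∂_1 are 1 so no torsion. So H_0 ≅ Z.
rank ∂_1 = 4, rank ∂_2 = 5 ⇒ b_1 = 9 − 4 − 5 = 0; all invariant factors of ∂_2 are 1 so no torsion. So H_1 ≅ 0.
rank ∂_2 = 5, rank ∂_3 = 0 ⇒ b_2 = 6 − 5 − 0 = 1. So H_2 ≅ Z.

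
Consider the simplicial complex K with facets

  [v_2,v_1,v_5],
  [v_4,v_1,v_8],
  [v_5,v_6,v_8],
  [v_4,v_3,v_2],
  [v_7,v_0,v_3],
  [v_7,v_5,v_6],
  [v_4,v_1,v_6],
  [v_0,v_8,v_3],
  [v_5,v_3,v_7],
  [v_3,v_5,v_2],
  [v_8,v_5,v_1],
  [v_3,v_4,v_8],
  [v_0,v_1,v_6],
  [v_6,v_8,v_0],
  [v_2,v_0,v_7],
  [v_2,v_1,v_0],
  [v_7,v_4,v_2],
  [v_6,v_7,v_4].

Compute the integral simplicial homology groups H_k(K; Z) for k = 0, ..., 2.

K has 9 vertices, 27 edges, 18 triangles.
rank ∂_0 = 0, rank ∂_1 = 8 ⇒ b_0 = 9 − 0 − 8 = 1; all invariant factors of ∂_1 are 1 so no torsion. So H_0 ≅ Z.
rank ∂_1 = 8, rank ∂_2 = 18 ⇒ b_1 = 27 − 8 − 18 = 1; ∂_2 has invariant factor(s) [2] giving torsion. So H_1 ≅ Z ⊕ Z/2.
rank ∂_2 = 18, rank ∂_3 = 0 ⇒ b_2 = 18 − 18 − 0 = 0. So H_2 ≅ 0.

H_0 = Z,  H_1 = Z ⊕ Z/2,  H_2 = 0.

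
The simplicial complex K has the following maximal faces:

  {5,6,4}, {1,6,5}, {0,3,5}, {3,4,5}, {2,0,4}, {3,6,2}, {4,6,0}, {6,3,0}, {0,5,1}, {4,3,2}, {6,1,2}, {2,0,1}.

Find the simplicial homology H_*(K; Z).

Take the total order 0 < 1 < 2 < 3 < 4 < 5 < 6 on the vertex set. Then K (dimension 2) consists of the simplices:

  0-simplices (7): [0], [1], [2], [3], [4], [5], [6]
  1-simplices (18): [0,1], [0,2], [0,3], [0,4], [0,5], [0,6], [1,2], [1,5], [1,6], [2,3], [2,4], [2,6], [3,4], [3,5], [3,6], [4,5], [4,6], [5,6]
  2-simplices (12): [0,1,2], [0,1,5], [0,2,4], [0,3,5], [0,3,6], [0,4,6], [1,2,6], [1,5,6], [2,3,4], [2,3,6], [3,4,5], [4,5,6]

Hence C_0 ≅ Z^7, C_1 ≅ Z^18, C_2 ≅ Z^12.

∂_1: C_1 → C_0 maps an edge to its endpoints' difference, ∂[p,q] = q − p. For instance
  ∂[1,5] = [5] − [1].
As a 7×18 matrix over Z this has rank 6, with invariant factors (1,1,1,1,1,1).

Boundary ∂_2: C_2 → C_1 maps a triangle to the signed sum of its edges. For instance
  ∂[0,4,6] = [4,6] − [0,6] + [0,4],
  ∂[0,1,2] = [1,2] − [0,2] + [0,1].
The resulting 18×12 matrix has rank 12, and its Smith normal form has invariant factors (1,1,1,1,1,1,1,1,1,1,1,2).

Now H_k = ker ∂_k / im ∂_{k+1}, so:

  H_0: rank C_0 − rank ∂_1 = 7 − 6 = 1, and the invariant factors of ∂_1 are all 1, so H_0 ≅ Z.
  H_1: rank ker ∂_1 − rank ∂_2 = (18 − 6) − 12 = 0, and ∂_2 has invariant factor 2 > 1, so H_1 ≅ Z_2.
  H_2: rank ker ∂_2 − rank ∂_3 = (12 − 12) − 0 = 0, and there is no ∂_3, so H_2 ≅ 0.

H_0 = Z,  H_1 = Z_2,  H_2 = 0.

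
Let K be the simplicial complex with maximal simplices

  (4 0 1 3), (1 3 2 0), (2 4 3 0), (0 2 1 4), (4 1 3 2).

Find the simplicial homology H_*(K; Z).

H_0 ≅ Z,  H_1 = 0,  H_2 = 0,  H_3 ≅ Z.

K has 5 vertices, 10 edges, 10 triangles, 5 3-simplices.
rank ∂_0 = 0, rank ∂_1 = 4 ⇒ b_0 = 5 − 0 − 4 = 1; all invariant factors of ∂_1 are 1 so no torsion. So H_0 = Z.
rank ∂_1 = 4, rank ∂_2 = 6 ⇒ b_1 = 10 − 4 − 6 = 0; all invariant factors of ∂_2 are 1 so no torsion. So H_1 = 0.
rank ∂_2 = 6, rank ∂_3 = 4 ⇒ b_2 = 10 − 6 − 4 = 0; all invariant factors of ∂_3 are 1 so no torsion. So H_2 = 0.
rank ∂_3 = 4, rank ∂_4 = 0 ⇒ b_3 = 5 − 4 − 0 = 1. So H_3 = Z.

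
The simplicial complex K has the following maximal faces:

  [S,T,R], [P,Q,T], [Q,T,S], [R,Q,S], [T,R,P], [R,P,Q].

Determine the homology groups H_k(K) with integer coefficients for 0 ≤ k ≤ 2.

H_0 ≅ Z,  H_1 = 0,  H_2 ≅ Z.

Fix the vertex order P < Q < R < S < T and write every simplex with vertices in increasing order. Then dim K = 2 and the simplices of K are:

  0-simplices (5): P, Q, R, S, T
  1-simplices (9): PQ, PR, PT, QR, QS, QT, RS, RT, ST
  2-simplices (6): PQR, PQT, PRT, QRS, QST, RST

so the chain groups are C_0 ≅ Z^5, C_1 ≅ Z^9, C_2 ≅ Z^6.

The boundary map ∂_1: C_1 → C_0 maps an edge to its endpoints' difference, ∂[p,q] = q − p. For instance
  ∂PT = T − P.
This gives a 5×9 integer matrix of rank 4; reducing to Smith normal form yields diagonal entries (1,1,1,1).

Boundary ∂_2: C_2 → C_1 maps a triangle to the signed sum of its edges. For instance
  ∂RST = ST − RT + RS,
  ∂PRT = RT − PT + PR.
The 9×6 boundary matrix has rank 5 and Smith normal form diag(1,1,1,1,1).

Computing H_k = (kernel of ∂_k) / (image of ∂_{k+1}):

  H_0: rank C_0 − rank ∂_1 = 5 − 4 = 1, and the invariant factors of ∂_1 are all 1, so H_0 ≅ Z.
  H_1: rank ker ∂_1 − rank ∂_2 = (9 − 4) − 5 = 0, and the invariant factors of ∂_2 are all 1, so H_1 ≅ 0.
  H_2: rank ker ∂_2 − rank ∂_3 = (6 − 5) − 0 = 1, and there is no ∂_3, so H_2 ≅ Z.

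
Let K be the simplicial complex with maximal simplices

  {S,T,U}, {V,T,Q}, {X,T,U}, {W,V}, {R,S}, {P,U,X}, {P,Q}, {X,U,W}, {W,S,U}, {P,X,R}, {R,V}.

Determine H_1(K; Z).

Order the vertices as P < Q < R < S < T < U < V < W < X. Listing each simplex with vertices in this order, K has dimension 2 with simplices:

  0-simplices (9): P, Q, R, S, T, U, V, W, X
  1-simplices (19): PQ, PR, PU, PX, QT, QV, RS, RV, RX, ST, SU, SW, TU, TV, TX, UW, UX, VW, WX
  2-simplices (7): PRX, PUX, QTV, STU, SUW, TUX, UWX

Hence C_0 ≅ Z^9, C_1 ≅ Z^19, C_2 ≅ Z^7.

The boundary map ∂_1: C_1 → C_0 is given by ∂[p,q] = [q] − [p].
As a 9×19 matrix over Z this has rank 8, with invariant factors (1,1,1,1,1,1,1,1).

∂_2: C_2 → C_1 sends each 2-simplex [p,q,r] to [q,r] − [p,r] + [p,q]. For instance
  ∂QTV = TV − QV + QT,
  ∂PUX = UX − PX + PU.
As a 19×7 matrix over Z this has rank 7, with invariant factors (1,1,1,1,1,1,1).

Now H_k = ker ∂_k / im ∂_{k+1}, so:

  H_1: rank ker ∂_1 − rank ∂_2 = (19 − 8) − 7 = 4, and the invariant factors of ∂_2 are all 1, so H_1 ≅ Z^4.

H_1 ≅ Z^4.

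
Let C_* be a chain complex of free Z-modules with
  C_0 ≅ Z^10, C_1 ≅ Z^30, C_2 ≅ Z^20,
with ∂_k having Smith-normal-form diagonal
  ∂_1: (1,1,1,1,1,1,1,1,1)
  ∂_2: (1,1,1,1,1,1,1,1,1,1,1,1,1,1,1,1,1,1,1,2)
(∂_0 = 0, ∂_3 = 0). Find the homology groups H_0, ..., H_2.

H_0 ≅ Z,  H_1 ≅ Z ⊕ Z/2Z,  H_2 = 0.

H_0: b_0 = 10 − 0 − 9 = 1; torsion from ∂_1 factors > 1: none. So H_0 ≅ Z.
H_1: b_1 = 30 − 9 − 20 = 1; torsion from ∂_2 factors > 1: [2]. So H_1 ≅ Z ⊕ Z/2Z.
H_2: b_2 = 20 − 20 − 0 = 0; torsion from ∂_3 factors > 1: none. So H_2 ≅ 0.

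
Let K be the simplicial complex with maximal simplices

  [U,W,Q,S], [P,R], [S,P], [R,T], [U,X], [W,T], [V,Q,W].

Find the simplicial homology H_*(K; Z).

H_0 = Z,  H_1 = Z,  H_2 = 0,  H_3 = 0.

Order the vertices as P < Q < R < S < T < U < V < W < X. Listing each simplex with vertices in this order, K has dimension 3 with simplices:

  0-simplices (9): P, Q, R, S, T, U, V, W, X
  1-simplices (13): PR, PS, QS, QU, QV, QW, RT, SU, SW, TW, UW, UX, VW
  2-simplices (5): QSU, QSW, QUW, QVW, SUW
  3-simplices (1): QSUW

giving chain groups C_0 ≅ Z^9, C_1 ≅ Z^13, C_2 ≅ Z^5, C_3 ≅ Z^1.

∂_1: C_1 → C_0 is given by ∂[p,q] = [q] − [p]. For instance
  ∂QW = W − Q.
As a 9×13 matrix over Z this has rank 8, with invariant factors (1,1,1,1,1,1,1,1).

∂_2: C_2 → C_1 maps a triangle to the signed sum of its edges. For instance
  ∂QVW = VW − QW + QV,
  ∂QUW = UW − QW + QU.
The resulting 13×5 matrix has rank 4, and its Smith normal form has invariant factors (1,1,1,1).

The boundary map ∂_3: C_3 → C_2 sends each 3-simplex σ to the alternating sum Σ_i (−1)^i (σ with its i-th vertex removed). For instance
  ∂QSUW = SUW − QUW + QSW − QSU.
This gives a 5×1 integer matrix of rank 1; reducing to Smith normal form yields diagonal entries (1).

From H_k ≅ ker(∂_k) / im(∂_{k+1}) we obtain:

  H_0: rank C_0 − rank ∂_1 = 9 − 8 = 1, and the invariant factors of ∂_1 are all 1, so H_0 = Z.
  H_1: rank ker ∂_1 − rank ∂_2 = (13 − 8) − 4 = 1, and the invariant factors of ∂_2 are all 1, so H_1 = Z.
  H_2: rank ker ∂_2 − rank ∂_3 = (5 − 4) − 1 = 0, and the invariant factors of ∂_3 are all 1, so H_2 = 0.
  H_3: rank ker ∂_3 − rank ∂_4 = (1 − 1) − 0 = 0, and there is no ∂_4, so H_3 = 0.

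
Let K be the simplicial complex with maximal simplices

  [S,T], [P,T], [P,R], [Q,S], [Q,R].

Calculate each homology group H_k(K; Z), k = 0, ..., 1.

Take the total order P < Q < R < S < T on the vertex set. Then K (dimension 1) consists of the simplices:

  0-simplices (5): P, Q, R, S, T
  1-simplices (5): PR, PT, QR, QS, ST

giving chain groups C_0 ≅ Z^5, C_1 ≅ Z^5.

The boundary map ∂_1: C_1 → C_0 maps an edge to its endpoints' difference, ∂[p,q] = q − p.
This gives a 5×5 integer matrix of rank 4; reducing to Smith normal form yields diagonal entries (1,1,1,1).

From H_k ≅ ker(∂_k) / im(∂_{k+1}) we obtain:

  H_0: rank C_0 − rank ∂_1 = 5 − 4 = 1, and the invariant factors of ∂_1 are all 1, so H_0 = Z.
  H_1: rank ker ∂_1 − rank ∂_2 = (5 − 4) − 0 = 1, and there is no ∂_2, so H_1 = Z.

H_0 = Z,  H_1 = Z.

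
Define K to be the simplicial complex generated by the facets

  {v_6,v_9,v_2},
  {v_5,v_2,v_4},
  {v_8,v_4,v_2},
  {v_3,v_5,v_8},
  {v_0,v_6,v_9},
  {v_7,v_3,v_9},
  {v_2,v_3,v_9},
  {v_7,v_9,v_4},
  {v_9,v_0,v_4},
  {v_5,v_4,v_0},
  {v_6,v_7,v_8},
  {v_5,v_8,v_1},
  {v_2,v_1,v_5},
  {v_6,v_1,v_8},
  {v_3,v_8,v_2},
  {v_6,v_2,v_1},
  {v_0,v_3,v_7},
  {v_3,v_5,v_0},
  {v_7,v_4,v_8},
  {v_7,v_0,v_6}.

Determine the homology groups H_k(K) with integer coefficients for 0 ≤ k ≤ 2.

H_0 ≅ Z,  H_1 ≅ Z ⊕ Z/2,  H_2 = 0.

We work with the vertex ordering v_0 < v_1 < v_2 < v_3 < v_4 < v_5 < v_6 < v_7 < v_8 < v_9. The simplices of K, each written with vertices in increasing order, are:

  0-simplices (10): [v_0], [v_1], [v_2], [v_3], [v_4], [v_5], [v_6], [v_7], [v_8], [v_9]
  1-simplices (30): (30 of them)
  2-simplices (20): (20 of them)

Hence C_0 ≅ Z^10, C_1 ≅ Z^30, C_2 ≅ Z^20.

The boundary map ∂_1: C_1 → C_0 maps an edge to its endpoints' difference, ∂[p,q] = q − p. For instance
  ∂[v_7,v_8] = [v_8] − [v_7].
The resulting 10×30 matrix has rank 9, and its Smith normal form has invariant factors (1,1,1,1,1,1,1,1,1).

The boundary map ∂_2: C_2 → C_1 maps a triangle to the signed sum of its edges. For instance
  ∂[v_0,v_4,v_5] = [v_4,v_5] − [v_0,v_5] + [v_0,v_4],
  ∂[v_4,v_7,v_8] = [v_7,v_8] − [v_4,v_8] + [v_4,v_7].
This gives a 30×20 integer matrix of rank 20; reducing to Smith normal form yields diagonal entries (1,1,1,1,1,1,1,1,1,1,1,1,1,1,1,1,1,1,1,2).

Reading off H_k = ker ∂_k / im ∂_{k+1}:

  H_0: rank C_0 − rank ∂_1 = 10 − 9 = 1, and the invariant factors of ∂_1 are all 1, so H_0 ≅ Z.
  H_1: rank ker ∂_1 − rank ∂_2 = (30 − 9) − 20 = 1, and ∂_2 has invariant factor 2 > 1, so H_1 ≅ Z ⊕ Z/2.
  H_2: rank ker ∂_2 − rank ∂_3 = (20 − 20) − 0 = 0, and there is no ∂_3, so H_2 ≅ 0.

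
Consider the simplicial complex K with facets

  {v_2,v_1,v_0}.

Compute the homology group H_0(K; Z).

K has 3 vertices, 3 edges, 1 triangle.
rank ∂_0 = 0, rank ∂_1 = 2 ⇒ b_0 = 3 − 0 − 2 = 1; all invariant factors of ∂_1 are 1 so no torsion. So H_0 = Z.

H_0 ≅ Z.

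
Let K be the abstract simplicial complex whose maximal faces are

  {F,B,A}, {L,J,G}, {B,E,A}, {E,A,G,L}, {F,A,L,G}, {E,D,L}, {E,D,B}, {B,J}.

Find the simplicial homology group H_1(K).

Take the total order A < B < D < E < F < G < J < L on the vertex set. Then K (dimension 3) consists of the simplices:

  0-simplices (8): A, B, D, E, F, G, J, L
  1-simplices (18): AB, AE, AF, AG, AL, BD, BE, BF, BJ, DE, DL, EG, EL, FG, FL, GJ, GL, JL
  2-simplices (12): ABE, ABF, AEG, AEL, AFG, AFL, AGL, BDE, DEL, EGL, FGL, GJL
  3-simplices (2): AEGL, AFGL

giving chain groups C_0 ≅ Z^8, C_1 ≅ Z^18, C_2 ≅ Z^12, C_3 ≅ Z^2.

The boundary map ∂_1: C_1 → C_0 sends each edge [p,q] (with p < q) to q − p.
This gives a 8×18 integer matrix of rank 7; reducing to Smith normal form yields diagonal entries (1,1,1,1,1,1,1).

The boundary map ∂_2: C_2 → C_1 maps a triangle to the signed sum of its edges. For instance
  ∂GJL = JL − GL + GJ,
  ∂ABE = BE − AE + AB.
The 18×12 boundary matrix has rank 10 and Smith normal form diag(1,1,1,1,1,1,1,1,1,1).

The boundary map ∂_3: C_3 → C_2 sends each 3-simplex σ to the alternating sum Σ_i (−1)^i (σ with its i-th vertex removed). For instance
  ∂AFGL = FGL − AGL + AFL − AFG,
  ∂AEGL = EGL − AGL + AEL − AEG.
This gives a 12×2 integer matrix of rank 2; reducing to Smith normal form yields diagonal entries (1,1).

From H_k ≅ ker(∂_k) / im(∂_{k+1}) we obtain:

  H_1: rank ker ∂_1 − rank ∂_2 = (18 − 7) − 10 = 1, and the invariant factors of ∂_2 are all 1, so H_1 = Z.

H_1 ≅ Z.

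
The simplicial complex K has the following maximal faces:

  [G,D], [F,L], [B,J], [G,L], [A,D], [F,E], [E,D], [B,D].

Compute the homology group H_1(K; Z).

H_1 ≅ Z.

K has 8 vertices, 8 edges.
rank ∂_1 = 7, rank ∂_2 = 0 ⇒ b_1 = 8 − 7 − 0 = 1. So H_1 ≅ Z.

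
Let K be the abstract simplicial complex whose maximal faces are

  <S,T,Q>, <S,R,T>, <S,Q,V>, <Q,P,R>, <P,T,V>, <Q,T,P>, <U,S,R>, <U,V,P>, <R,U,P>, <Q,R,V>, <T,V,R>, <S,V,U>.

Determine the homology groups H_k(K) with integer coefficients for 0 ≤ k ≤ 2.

H_0 = Z,  H_1 = Z/2,  H_2 = 0.

Fix the vertex order P < Q < R < S < T < U < V and write every simplex with vertices in increasing order. Then dim K = 2 and the simplices of K are:

  0-simplices (7): P, Q, R, S, T, U, V
  1-simplices (18): PQ, PR, PT, PU, PV, QR, QS, QT, QV, RS, RT, RU, RV, ST, SU, SV, TV, UV
  2-simplices (12): PQR, PQT, PRU, PTV, PUV, QRV, QST, QSV, RST, RSU, RTV, SUV

giving chain groups C_0 ≅ Z^7, C_1 ≅ Z^18, C_2 ≅ Z^12.

Boundary ∂_1: C_1 → C_0 maps an edge to its endpoints' difference, ∂[p,q] = q − p. For instance
  ∂ST = T − S.
The 7×18 boundary matrix has rank 6 and Smith normal form diag(1,1,1,1,1,1).

Boundary ∂_2: C_2 → C_1 acts by ∂[p,q,r] = [q,r] − [p,r] + [p,q]. For instance
  ∂PUV = UV − PV + PU,
  ∂SUV = UV − SV + SU.
As a 18×12 matrix over Z this has rank 12, with invariant factors (1,1,1,1,1,1,1,1,1,1,1,2).

Reading off H_k = ker ∂_k / im ∂_{k+1}:

  H_0: rank C_0 − rank ∂_1 = 7 − 6 = 1, and the invariant factors of ∂_1 are all 1, so H_0 = Z.
  H_1: rank ker ∂_1 − rank ∂_2 = (18 − 6) − 12 = 0, and ∂_2 has invariant factor 2 > 1, so H_1 = Z/2.
  H_2: rank ker ∂_2 − rank ∂_3 = (12 − 12) − 0 = 0, and there is no ∂_3, so H_2 = 0.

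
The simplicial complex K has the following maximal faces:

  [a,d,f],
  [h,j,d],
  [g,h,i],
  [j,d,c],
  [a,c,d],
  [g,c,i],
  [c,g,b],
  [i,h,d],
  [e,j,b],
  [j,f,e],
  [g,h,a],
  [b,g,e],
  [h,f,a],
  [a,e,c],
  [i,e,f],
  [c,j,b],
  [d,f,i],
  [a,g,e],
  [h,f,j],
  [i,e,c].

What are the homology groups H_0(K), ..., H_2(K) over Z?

Take the total order a < b < c < d < e < f < g < h < i < j on the vertex set. Then K (dimension 2) consists of the simplices:

  0-simplices (10): a, b, c, d, e, f, g, h, i, j
  1-simplices (30): ac, ad, ae, af, ag, ah, bc, be, bg, bj, cd, ce, cg, ci, cj, df, dh, di, dj, ef, eg, ei, ej, fh, fi, fj, gh, gi, hi, hj
  2-simplices (20): acd, ace, adf, aeg, afh, agh, bcg, bcj, beg, bej, cdj, cei, cgi, dfi, dhi, dhj, efi, efj, fhj, ghi

so the chain groups are C_0 ≅ Z^10, C_1 ≅ Z^30, C_2 ≅ Z^20.

∂_1: C_1 → C_0 sends each edge [p,q] (with p < q) to q − p.
The 10×30 boundary matrix has rank 9 and Smith normal form diag(1,1,1,1,1,1,1,1,1).

Boundary ∂_2: C_2 → C_1 acts by ∂[p,q,r] = [q,r] − [p,r] + [p,q]. For instance
  ∂fhj = hj − fj + fh,
  ∂agh = gh − ah + ag.
The 30×20 boundary matrix has rank 20 and Smith normal form diag(1,1,1,1,1,1,1,1,1,1,1,1,1,1,1,1,1,1,1,2).

From H_k ≅ ker(∂_k) / im(∂_{k+1}) we obtain:

  H_0: rank C_0 − rank ∂_1 = 10 − 9 = 1, and the invariant factors of ∂_1 are all 1, so H_0 ≅ Z.
  H_1: rank ker ∂_1 − rank ∂_2 = (30 − 9) − 20 = 1, and ∂_2 has invariant factor 2 > 1, so H_1 ≅ Z ⊕ Z/2.
  H_2: rank ker ∂_2 − rank ∂_3 = (20 − 20) − 0 = 0, and there is no ∂_3, so H_2 ≅ 0.

(K is a triangulation of the Klein bottle.)

H_0 = Z,  H_1 = Z ⊕ Z/2,  H_2 = 0.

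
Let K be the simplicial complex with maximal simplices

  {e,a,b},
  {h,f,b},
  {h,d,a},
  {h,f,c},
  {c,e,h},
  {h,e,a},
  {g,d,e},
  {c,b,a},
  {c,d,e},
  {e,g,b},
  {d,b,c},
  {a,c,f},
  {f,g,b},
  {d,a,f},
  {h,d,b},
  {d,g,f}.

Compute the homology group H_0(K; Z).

Take the total order a < b < c < d < e < f < g < h on the vertex set. Then K (dimension 2) consists of the simplices:

  0-simplices (8): a, b, c, d, e, f, g, h
  1-simplices (24): ab, ac, ad, ae, af, ah, bc, bd, be, bf, bg, bh, cd, ce, cf, ch, de, df, dg, dh, eg, eh, fg, fh
  2-simplices (16): abc, abe, acf, adf, adh, aeh, bcd, bdh, beg, bfg, bfh, cde, ceh, cfh, deg, dfg

giving chain groups C_0 ≅ Z^8, C_1 ≅ Z^24, C_2 ≅ Z^16.

Boundary ∂_1: C_1 → C_0 is given by ∂[p,q] = [q] − [p]. For instance
  ∂eh = h − e.
The resulting 8×24 matrix has rank 7, and its Smith normal form has invariant factors (1,1,1,1,1,1,1).

∂_2: C_2 → C_1 sends each 2-simplex [p,q,r] to [q,r] − [p,r] + [p,q]. For instance
  ∂cde = de − ce + cd,
  ∂acf = cf − af + ac.
As a 24×16 matrix over Z this has rank 15, with invariant factors (1,1,1,1,1,1,1,1,1,1,1,1,1,1,1).

Reading off H_k = ker ∂_k / im ∂_{k+1}:

  H_0: rank C_0 − rank ∂_1 = 8 − 7 = 1, and the invariant factors of ∂_1 are all 1, so H_0 = Z.

H_0 ≅ Z.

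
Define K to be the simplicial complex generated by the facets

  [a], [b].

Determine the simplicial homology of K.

H_0 = Z^2.

K has 2 vertices.
rank ∂_0 = 0, rank ∂_1 = 0 ⇒ b_0 = 2 − 0 − 0 = 2. So H_0 = Z^2.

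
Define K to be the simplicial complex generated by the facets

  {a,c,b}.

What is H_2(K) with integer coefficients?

H_2 = 0.

Take the total order a < b < c on the vertex set. Then K (dimension 2) consists of the simplices:

  0-simplices (3): a, b, c
  1-simplices (3): ab, ac, bc
  2-simplices (1): abc

giving chain groups C_0 ≅ Z^3, C_1 ≅ Z^3, C_2 ≅ Z^1.

∂_1: C_1 → C_0 is given by ∂[p,q] = [q] − [p]. For instance
  ∂bc = c − b.
As a 3×3 matrix over Z this has rank 2, with invariant factors (1,1).

∂_2: C_2 → C_1 acts by ∂[p,q,r] = [q,r] − [p,r] + [p,q]. For instance
  ∂abc = bc − ac + ab.
The 3×1 boundary matrix has rank 1 and Smith normal form diag(1).

Computing H_k = (kernel of ∂_k) / (image of ∂_{k+1}):

  H_2: rank ker ∂_2 − rank ∂_3 = (1 − 1) − 0 = 0, and there is no ∂_3, so H_2 = 0.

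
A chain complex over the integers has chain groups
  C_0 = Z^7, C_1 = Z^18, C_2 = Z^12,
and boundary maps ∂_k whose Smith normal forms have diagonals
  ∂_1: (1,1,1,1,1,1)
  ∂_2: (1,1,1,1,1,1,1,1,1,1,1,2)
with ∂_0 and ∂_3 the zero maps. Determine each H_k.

H_0 = Z,  H_1 = Z/2Z,  H_2 = 0.

H_0: b_0 = 7 − 0 − 6 = 1; torsion from ∂_1 factors > 1: none. So H_0 = Z.
H_1: b_1 = 18 − 6 − 12 = 0; torsion from ∂_2 factors > 1: [2]. So H_1 = Z/2Z.
H_2: b_2 = 12 − 12 − 0 = 0; torsion from ∂_3 factors > 1: none. So H_2 = 0.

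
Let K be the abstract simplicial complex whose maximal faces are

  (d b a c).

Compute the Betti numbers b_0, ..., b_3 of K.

Order the vertices as a < b < c < d. Listing each simplex with vertices in this order, K has dimension 3 with simplices:

  0-simplices (4): a, b, c, d
  1-simplices (6): ab, ac, ad, bc, bd, cd
  2-simplices (4): abc, abd, acd, bcd
  3-simplices (1): abcd

so the chain groups are C_0 ≅ Z^4, C_1 ≅ Z^6, C_2 ≅ Z^4, C_3 ≅ Z^1.

The boundary map ∂_1: C_1 → C_0 sends each edge [p,q] (with p < q) to q − p.
This gives a 4×6 integer matrix of rank 3; reducing to Smith normal form yields diagonal entries (1,1,1).

The boundary map ∂_2: C_2 → C_1 acts by ∂[p,q,r] = [q,r] − [p,r] + [p,q]. For instance
  ∂abd = bd − ad + ab,
  ∂bcd = cd − bd + bc.
The resulting 6×4 matrix has rank 3, and its Smith normal form has invariant factors (1,1,1).

Boundary ∂_3: C_3 → C_2 sends each 3-simplex σ to the alternating sum Σ_i (−1)^i (σ with its i-th vertex removed). For instance
  ∂abcd = bcd − acd + abd − abc.
The 4×1 boundary matrix has rank 1 and Smith normal form diag(1).

Reading off H_k = ker ∂_k / im ∂_{k+1}:

  H_0: rank C_0 − rank ∂_1 = 4 − 3 = 1, and the invariant factors of ∂_1 are all 1, so H_0 = Z.
  H_1: rank ker ∂_1 − rank ∂_2 = (6 − 3) − 3 = 0, and the invariant factors of ∂_2 are all 1, so H_1 = 0.
  H_2: rank ker ∂_2 − rank ∂_3 = (4 − 3) − 1 = 0, and the invariant factors of ∂_3 are all 1, so H_2 = 0.
  H_3: rank ker ∂_3 − rank ∂_4 = (1 − 1) − 0 = 0, and there is no ∂_4, so H_3 = 0.

Hence the Betti numbers are b_0 = 1, b_1 = 0, b_2 = 0, b_3 = 0.

b_0 = 1, b_1 = 0, b_2 = 0, b_3 = 0.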